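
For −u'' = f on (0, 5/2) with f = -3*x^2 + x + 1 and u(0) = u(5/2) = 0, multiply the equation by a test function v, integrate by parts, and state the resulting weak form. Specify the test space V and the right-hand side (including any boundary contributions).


V = H^1_0(0, 5/2) (so v(0) = v(5/2) = 0); weak form: ∫_0^5/2 u'v' dx = ∫_0^5/2 (-3*x^2 + x + 1) v dx for all v ∈ V.

Multiply both sides by a test function v and integrate from 0 to 5/2:
  ∫_0^5/2 −u''(x) v(x) dx = ∫_0^5/2 f(x) v(x) dx.
Integrate the LHS by parts once:
  ∫_0^5/2 −u'' v dx = −[u'(x) v(x)]_0^5/2 + ∫_0^5/2 u'(x) v'(x) dx.
Thus ∫_0^5/2 u'(x) v'(x) dx = ∫_0^5/2 f(x) v(x) dx + [u'(x) v(x)]_0^5/2.
Choose V so that boundary terms are either known or forced to vanish.
u is Dirichlet: u(0) = u(5/2) = 0. Let V = H^1_0(0, 5/2); then v(0) = v(5/2) = 0, and [u' v]_0^5/2 = 0.
Weak formulation: find u (satisfying any essential BC) such that ∫_0^5/2 u'(x) v'(x) dx = ∫_0^5/2 f v dx for all v ∈ V.
Substituting f(x) = -3*x^2 + x + 1, the right-hand side is ∫_0^5/2 (-3*x^2 + x + 1) v dx.


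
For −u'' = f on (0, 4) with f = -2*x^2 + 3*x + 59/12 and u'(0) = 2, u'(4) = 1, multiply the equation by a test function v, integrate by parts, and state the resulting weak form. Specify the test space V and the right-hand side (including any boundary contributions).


V = H^1(0, 4) (v unrestricted at boundary; u is determined up to an additive constant); weak form: ∫_0^4 u'v' dx = ∫_0^4 (-2*x^2 + 3*x + 59/12) v dx + v(4) − 2·v(0) for all v ∈ V.

Multiply both sides by a test function v and integrate from 0 to 4:
  ∫_0^4 −u''(x) v(x) dx = ∫_0^4 f(x) v(x) dx.
Integrate the LHS by parts once:
  ∫_0^4 −u'' v dx = −[u'(x) v(x)]_0^4 + ∫_0^4 u'(x) v'(x) dx.
Thus ∫_0^4 u'(x) v'(x) dx = ∫_0^4 f(x) v(x) dx + [u'(x) v(x)]_0^4.
Choose V so that boundary terms are either known or forced to vanish.
u has inhomogeneous Neumann u'(0) = 2, u'(4) = 1. [u' v]_0^4 = (1)·v(4) − (2)·v(0) = v(4) − 2·v(0). Take V = H^1(0, 4); boundary term becomes part of RHS.
Weak formulation: find u (satisfying any essential BC) such that ∫_0^4 u'(x) v'(x) dx = ∫_0^4 f v dx + v(4) − 2·v(0) for all v ∈ V (Neumann data are natural BCs: they enter the RHS as boundary terms).
Substituting f(x) = -2*x^2 + 3*x + 59/12, the right-hand side is ∫_0^4 (-2*x^2 + 3*x + 59/12) v dx + v(4) − 2·v(0).
Compatibility check (pure Neumann): taking v ≡ 1 ∈ V gives 0 = ∫_0^4 f dx + (1) − (2), i.e. ∫_0^4 f dx must equal u'(0) − u'(4) = 1. Indeed ∫_0^4 (-2*x^2 + 3*x + 59/12) dx = 1, so the data are compatible. The solution is then unique only up to an additive constant (fix it e.g. by requiring ∫_0^4 u dx = 0).


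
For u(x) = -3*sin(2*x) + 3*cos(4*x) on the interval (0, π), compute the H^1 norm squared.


||u||_{H^1(0,π)}^2 = 99*π

u'(x) = -12*sin(4*x) - 6*cos(2*x).
Expand u² and (u')² and integrate term by term on (0, π), using: for integers n ≥ 1, ∫_0^π sin²(nx) dx = ∫_0^π cos²(nx) dx = π/2; for n ≠ n', ∫_0^π sin(nx)sin(n'x) dx = ∫_0^π cos(nx)cos(n'x) dx = 0; and by product-to-sum, ∫_0^π sin(nx)cos(n'x) dx = ½∫_0^π [sin((n+n')x) + sin((n−n')x)] dx, which is 0 when n+n' is even and 2n/(n²−n'²) when n+n' is odd (it need not vanish on (0, π)).
  u² squared terms: (-3)²·∫sin(2x)² dx = 9·π/2 = 9*π/2;  (3)²·∫cos(4x)² dx = 9·π/2 = 9*π/2.
  u² cross terms: 2·(-3)·(3)·∫sin(2x)·cos(4x) dx = -18·(0) = 0.
  So ∫_0^π u² dx = 9*π/2 + 9*π/2 + 0 = 9*π.
  (u')² squared terms: (-12)²·∫sin(4x)² dx = 144·π/2 = 72*π;  (-6)²·∫cos(2x)² dx = 36·π/2 = 18*π.
  (u')² cross terms: 2·(-12)·(-6)·∫sin(4x)·cos(2x) dx = 144·(0) = 0.
  So ∫_0^π (u')² dx = 72*π + 18*π + 0 = 90*π.
||u||_{H^1}^2 = (9*π) + (90*π) = 99*π.


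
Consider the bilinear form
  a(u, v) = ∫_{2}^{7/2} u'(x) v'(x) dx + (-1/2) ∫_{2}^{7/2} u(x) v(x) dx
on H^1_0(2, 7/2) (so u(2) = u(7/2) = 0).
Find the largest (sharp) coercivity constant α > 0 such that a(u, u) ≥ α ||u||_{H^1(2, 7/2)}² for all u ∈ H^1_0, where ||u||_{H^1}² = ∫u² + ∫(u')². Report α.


α = (-9 + 8*π^2)/(2*(9 + 4*π^2))

Coercivity of a(·,·) on H^1_0(2, 7/2) means a(u, u) ≥ α ||u||_{H^1}² for every u ∈ H^1_0.
The interval has length L = 3/2, and Poincaré/coercivity depend only on L. Here a(u, u) = ∫(u')² + (-1/2)·∫u².
Here c = -1/2 < 0 with |c| < (π/L)² = 4*π^2/9, so coercivity still holds. The condition a(u,u) ≥ α||u||_{H^1}² reads (1−α)∫(u')² ≥ (α−c)∫u². Any admissible α is ≤ 1 (rapidly oscillating u have ∫u²/∫(u')² → 0), and α = 1 would force 0 ≥ (1−c)∫u², impossible since c < 1; so 1−α > 0. By the sharp Poincaré inequality on H^1_0 of an interval of length L, ∫(u')² ≥ (π/L)²∫u² with equality for the first sine mode sin(π(x−x₀)/L) (x₀ the left endpoint), so the inequality holds for all u iff (1−α)(π/L)² ≥ α − c, i.e. α ≤ ((π/L)² + c)/((π/L)² + 1) = (1 + c(L/π)²)/(1 + (L/π)²). (Direct route, valid since c ≤ 0: Poincaré gives c∫u² ≥ c(L/π)²∫(u')², so a(u,u) ≥ (1 + c(L/π)²)∫(u')², while ||u||_{H^1}² ≤ (1 + (L/π)²)∫(u')²; dividing yields the same α.) With (π/L)² = 4*π^2/9 and c = -1/2, the largest admissible constant is α = ((π/L)² + c)/((π/L)² + 1).
Simplifying, α = (-9 + 8*π^2)/(2*(9 + 4*π^2)).


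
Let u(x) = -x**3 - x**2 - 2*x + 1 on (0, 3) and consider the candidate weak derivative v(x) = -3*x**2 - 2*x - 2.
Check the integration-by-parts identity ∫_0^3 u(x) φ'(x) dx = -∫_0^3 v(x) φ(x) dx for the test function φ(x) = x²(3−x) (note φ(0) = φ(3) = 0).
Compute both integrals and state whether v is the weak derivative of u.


LHS = 1107/10, RHS = 1107/10. Yes, v = u' weakly.

u(x) = -x**3 - x**2 - 2*x + 1, classical derivative u'(x) = -3*x**2 - 2*x - 2.
φ(x) = x²(3−x), so φ'(x) = 3*x*(2 - x).
Note φ(0) = φ(3) = 0, so the boundary term u·φ vanishes.
LHS = ∫_0^3 u(x) φ'(x) dx = ∫_0^3 (3*x^5 - 3*x^4 - 15*x^2 + 6*x) dx. Term by term:
  ∫_0^3 3*x^5 dx = 729/2;  ∫_0^3 -3*x^4 dx = -729/5;  ∫_0^3 -15*x^2 dx = -135;
  ∫_0^3 6*x dx = 27.
Sum: 729/2 − 729/5 − 135 + 27 = 1107/10.
So LHS = 1107/10.
∫_0^3 v(x) φ(x) dx = ∫_0^3 (3*x^5 - 7*x^4 - 4*x^3 - 6*x^2) dx. Term by term:
  ∫_0^3 3*x^5 dx = 729/2;  ∫_0^3 -7*x^4 dx = -1701/5;  ∫_0^3 -4*x^3 dx = -81;
  ∫_0^3 -6*x^2 dx = -54.
Sum: 729/2 − 1701/5 − 81 − 54 = -1107/10.
So RHS = -∫_0^3 v(x) φ(x) dx = 1107/10.
LHS = RHS, so the identity holds for this test φ.
Moreover u is smooth here and v(x) = u'(x) = -3*x**2 - 2*x - 2 pointwise, so the identity holds for every test function. Hence v is the weak derivative of u.


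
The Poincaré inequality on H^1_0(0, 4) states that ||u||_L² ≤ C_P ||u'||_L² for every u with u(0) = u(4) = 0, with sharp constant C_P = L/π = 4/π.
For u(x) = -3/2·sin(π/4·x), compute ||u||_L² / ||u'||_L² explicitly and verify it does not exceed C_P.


||u||_L² / ||u'||_L² = 4/π = C_P.

u(x) = -3/2·sin(π/4·x), so u'(x) = -3*π*cos(π*x/4)/8.
Writing u(x) = A·sin(kπx/L) with A = -3/2 and k = 1, use ∫_0^L sin²(kπx/L) dx = L/2 and ∫_0^L cos²(kπx/L) dx = L/2.
u² = 9/4·sin²(π/4·x) and (u')² = 9*π^2/64·cos²(π/4·x), and each of sin², cos² integrates to L/2 = 2 over (0, 4).
∫_0^4 u² dx = 9/2, so ||u||_L² = 3*sqrt(2)/2.
∫_0^4 (u')² dx = 9*π^2/32, so ||u'||_L² = 3*sqrt(2)*π/8.
Ratio ||u||_L² / ||u'||_L² = 4/π.
Sharp Poincaré constant on H^1_0(0, 4) is C_P = L/π = 4/π, achieved by sin(π/4·x).
This is the k = 1 eigenfunction (up to amplitude), so the ratio equals the sharp Poincaré constant exactly.


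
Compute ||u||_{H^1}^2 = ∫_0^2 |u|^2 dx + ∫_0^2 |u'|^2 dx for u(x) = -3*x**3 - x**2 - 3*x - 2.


||u||_{H^1}^2 = 28306/21

The H^1 norm (squared) on an interval (0, L) is
  ||u||_{H^1}^2 = ∫_0^L u(x)^2 dx + ∫_0^L u'(x)^2 dx.
Compute u'(x) = -9*x**2 - 2*x - 3.
Then u(x)^2 = 9*x**6 + 6*x**5 + 19*x**4 + 18*x**3 + 13*x**2 + 12*x + 4 and u'(x)^2 = 81*x**4 + 36*x**3 + 58*x**2 + 12*x + 9.
Integrate each monomial from 0 to 2 using ∫_0^2 c·x^n dx = c·2^(n+1)/(n+1):
  ∫_0^2 u(x)^2 dx = ∫_0^2 (9*x^6 + 6*x^5 + 19*x^4 + 18*x^3 + 13*x^2 + 12*x + 4) dx. Term by term:
    ∫_0^2 9*x^6 dx = 1152/7;  ∫_0^2 6*x^5 dx = 64;  ∫_0^2 19*x^4 dx = 608/5;
    ∫_0^2 18*x^3 dx = 72;  ∫_0^2 13*x^2 dx = 104/3;  ∫_0^2 12*x dx = 24;
    ∫_0^2 4 dx = 8.
  Sum: 1152/7 + 64 + 608/5 + 72 + 104/3 + 24 + 8 = 51328/105.
  ∫_0^2 u'(x)^2 dx = ∫_0^2 (81*x^4 + 36*x^3 + 58*x^2 + 12*x + 9) dx. Term by term:
    ∫_0^2 81*x^4 dx = 2592/5;  ∫_0^2 36*x^3 dx = 144;  ∫_0^2 58*x^2 dx = 464/3;
    ∫_0^2 12*x dx = 24;  ∫_0^2 9 dx = 18.
  Sum: 2592/5 + 144 + 464/3 + 24 + 18 = 12886/15.
Adding: ||u||_{H^1}^2 = 51328/105 + 12886/15 = 28306/21.


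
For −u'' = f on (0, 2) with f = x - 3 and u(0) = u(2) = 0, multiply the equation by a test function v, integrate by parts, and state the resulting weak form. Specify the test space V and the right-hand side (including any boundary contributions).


V = H^1_0(0, 2) (so v(0) = v(2) = 0); weak form: ∫_0^2 u'v' dx = ∫_0^2 (x - 3) v dx for all v ∈ V.

Multiply both sides by a test function v and integrate from 0 to 2:
  ∫_0^2 −u''(x) v(x) dx = ∫_0^2 f(x) v(x) dx.
Integrate the LHS by parts once:
  ∫_0^2 −u'' v dx = −[u'(x) v(x)]_0^2 + ∫_0^2 u'(x) v'(x) dx.
Thus ∫_0^2 u'(x) v'(x) dx = ∫_0^2 f(x) v(x) dx + [u'(x) v(x)]_0^2.
Choose V so that boundary terms are either known or forced to vanish.
u is Dirichlet: u(0) = u(2) = 0. Let V = H^1_0(0, 2); then v(0) = v(2) = 0, and [u' v]_0^2 = 0.
Weak formulation: find u (satisfying any essential BC) such that ∫_0^2 u'(x) v'(x) dx = ∫_0^2 f v dx for all v ∈ V.
Substituting f(x) = x - 3, the right-hand side is ∫_0^2 (x - 3) v dx.


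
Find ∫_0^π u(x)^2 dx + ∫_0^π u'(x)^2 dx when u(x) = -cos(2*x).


||u||_{H^1(0,π)}^2 = 5*π/2

u'(x) = 2*sin(2*x).
Expand u² and (u')² and integrate term by term on (0, π), using: for integers n ≥ 1, ∫_0^π sin²(nx) dx = ∫_0^π cos²(nx) dx = π/2; for n ≠ n', ∫_0^π sin(nx)sin(n'x) dx = ∫_0^π cos(nx)cos(n'x) dx = 0; and by product-to-sum, ∫_0^π sin(nx)cos(n'x) dx = ½∫_0^π [sin((n+n')x) + sin((n−n')x)] dx, which is 0 when n+n' is even and 2n/(n²−n'²) when n+n' is odd (it need not vanish on (0, π)).
  u² squared terms: (-1)²·∫cos(2x)² dx = 1·π/2 = π/2.
  So ∫_0^π u² dx = π/2.
  (u')² squared terms: (2)²·∫sin(2x)² dx = 4·π/2 = 2*π.
  So ∫_0^π (u')² dx = 2*π.
||u||_{H^1}^2 = (π/2) + (2*π) = 5*π/2.


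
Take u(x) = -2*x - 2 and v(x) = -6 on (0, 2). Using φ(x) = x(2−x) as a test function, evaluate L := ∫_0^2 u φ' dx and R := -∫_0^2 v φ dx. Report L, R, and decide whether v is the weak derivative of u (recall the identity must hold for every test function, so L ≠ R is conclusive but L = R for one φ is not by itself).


LHS = 8/3, RHS = 8. No, v is not the weak derivative of u.

u(x) = -2*x - 2, classical derivative u'(x) = -2.
φ(x) = x(2−x), so φ'(x) = 2 - 2*x.
Note φ(0) = φ(2) = 0, so the boundary term u·φ vanishes.
LHS = ∫_0^2 u(x) φ'(x) dx = ∫_0^2 (4*x^2 - 4) dx. Term by term:
  ∫_0^2 4*x^2 dx = 32/3;  ∫_0^2 -4 dx = -8.
Sum: 32/3 − 8 = 8/3.
So LHS = 8/3.
∫_0^2 v(x) φ(x) dx = ∫_0^2 (6*x^2 - 12*x) dx. Term by term:
  ∫_0^2 6*x^2 dx = 16;  ∫_0^2 -12*x dx = -24.
Sum: 16 − 24 = -8.
So RHS = -∫_0^2 v(x) φ(x) dx = 8.
LHS − RHS = -16/3 ≠ 0, so the identity fails.
(For a valid weak derivative the identity must hold for EVERY test function, in particular this one. The failure shows v is NOT the weak derivative of u.)
Correct weak derivative would be u'(x) = -2.


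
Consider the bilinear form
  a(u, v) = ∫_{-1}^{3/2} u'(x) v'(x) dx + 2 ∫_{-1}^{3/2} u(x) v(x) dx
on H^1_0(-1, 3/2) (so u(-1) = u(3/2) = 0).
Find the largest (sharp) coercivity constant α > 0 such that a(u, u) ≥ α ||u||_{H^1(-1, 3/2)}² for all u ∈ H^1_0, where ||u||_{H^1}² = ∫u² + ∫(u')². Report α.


α = 1

Coercivity of a(·,·) on H^1_0(-1, 3/2) means a(u, u) ≥ α ||u||_{H^1}² for every u ∈ H^1_0.
The interval has length L = 5/2, and Poincaré/coercivity depend only on L. Here a(u, u) = ∫(u')² + (2)·∫u².
Here c = 2 ≥ 1, so a(u,u) = ∫(u')² + c∫u² ≥ ∫(u')² + ∫u² = ||u||_{H^1}², i.e. α = 1 works. No larger α is possible: a(u,u) ≥ α||u||_{H^1}² means (1−α)∫(u')² ≥ (α−c)∫u², and for the modes u_n = sin(nπ(x−x₀)/L) (x₀ the left endpoint) one has ∫u_n²/∫(u_n')² = (L/(nπ))² → 0, so a(u_n,u_n)/||u_n||_{H^1}² → 1. Hence the optimal constant is α = 1.
Therefore α = 1.


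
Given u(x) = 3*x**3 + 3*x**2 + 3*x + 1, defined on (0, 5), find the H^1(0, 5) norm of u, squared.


||u||_{H^1}^2 = 1682775/7

The H^1 norm (squared) on an interval (0, L) is
  ||u||_{H^1}^2 = ∫_0^L u(x)^2 dx + ∫_0^L u'(x)^2 dx.
Compute u'(x) = 9*x**2 + 6*x + 3.
Then u(x)^2 = 9*x**6 + 18*x**5 + 27*x**4 + 24*x**3 + 15*x**2 + 6*x + 1 and u'(x)^2 = 81*x**4 + 108*x**3 + 90*x**2 + 36*x + 9.
Integrate each monomial from 0 to 5 using ∫_0^5 c·x^n dx = c·5^(n+1)/(n+1):
  ∫_0^5 u(x)^2 dx = ∫_0^5 (9*x^6 + 18*x^5 + 27*x^4 + 24*x^3 + 15*x^2 + 6*x + 1) dx. Term by term:
    ∫_0^5 9*x^6 dx = 703125/7;  ∫_0^5 18*x^5 dx = 46875;  ∫_0^5 27*x^4 dx = 16875;
    ∫_0^5 24*x^3 dx = 3750;  ∫_0^5 15*x^2 dx = 625;  ∫_0^5 6*x dx = 75;
    ∫_0^5 1 dx = 5.
  Sum: 703125/7 + 46875 + 16875 + 3750 + 625 + 75 + 5 = 1180560/7.
  ∫_0^5 u'(x)^2 dx = ∫_0^5 (81*x^4 + 108*x^3 + 90*x^2 + 36*x + 9) dx. Term by term:
    ∫_0^5 81*x^4 dx = 50625;  ∫_0^5 108*x^3 dx = 16875;  ∫_0^5 90*x^2 dx = 3750;
    ∫_0^5 36*x dx = 450;  ∫_0^5 9 dx = 45.
  Sum: 50625 + 16875 + 3750 + 450 + 45 = 71745.
Adding: ||u||_{H^1}^2 = 1180560/7 + 71745 = 1682775/7.


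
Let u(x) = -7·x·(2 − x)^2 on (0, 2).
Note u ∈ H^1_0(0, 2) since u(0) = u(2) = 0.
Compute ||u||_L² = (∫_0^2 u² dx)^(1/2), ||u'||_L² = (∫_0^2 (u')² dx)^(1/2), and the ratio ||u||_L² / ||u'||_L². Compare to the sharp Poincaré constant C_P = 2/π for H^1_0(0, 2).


||u||_L² / ||u'||_L² = sqrt(14)/7 < C_P = 2/π.

u(x) = -7·x·(2 − x)^2, so u'(x) = 7*(2 - 3*x)*(x - 2).
u(x) = -7·x·(2 − x)^2 vanishes at x = 0 and x = 2, so u ∈ H^1_0(0, 2). Differentiate via the product rule and integrate the resulting polynomials term by term.
  ∫_0^2 u² dx = ∫_0^2 (49*x^6 - 392*x^5 + 1176*x^4 - 1568*x^3 + 784*x^2) dx. Term by term:
    ∫_0^2 49*x^6 dx = 896;  ∫_0^2 -392*x^5 dx = -12544/3;  ∫_0^2 1176*x^4 dx = 37632/5;
    ∫_0^2 -1568*x^3 dx = -6272;  ∫_0^2 784*x^2 dx = 6272/3.
  Sum: 896 − 12544/3 + 37632/5 − 6272 + 6272/3 = 896/15.
  ∫_0^2 (u')² dx = ∫_0^2 (441*x^4 - 2352*x^3 + 4312*x^2 - 3136*x + 784) dx. Term by term:
    ∫_0^2 441*x^4 dx = 14112/5;  ∫_0^2 -2352*x^3 dx = -9408;  ∫_0^2 4312*x^2 dx = 34496/3;
    ∫_0^2 -3136*x dx = -6272;  ∫_0^2 784 dx = 1568.
  Sum: 14112/5 − 9408 + 34496/3 − 6272 + 1568 = 3136/15.
∫_0^2 u² dx = 896/15, so ||u||_L² = 8*sqrt(210)/15.
∫_0^2 (u')² dx = 3136/15, so ||u'||_L² = 56*sqrt(15)/15.
Ratio ||u||_L² / ||u'||_L² = sqrt(14)/7.
Sharp Poincaré constant on H^1_0(0, 2) is C_P = L/π = 2/π, achieved by sin(π/2·x).
A polynomial bump cannot attain the sharp Poincaré constant (only the first sine eigenfunction does), so the ratio is strictly less than C_P, consistent with ||u||_L² ≤ C_P ||u'||_L².


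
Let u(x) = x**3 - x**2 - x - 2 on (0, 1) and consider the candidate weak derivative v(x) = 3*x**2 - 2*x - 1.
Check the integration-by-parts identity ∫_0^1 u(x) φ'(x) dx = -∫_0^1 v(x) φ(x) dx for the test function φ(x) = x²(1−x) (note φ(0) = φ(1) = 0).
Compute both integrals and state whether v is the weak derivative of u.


LHS = 1/12, RHS = 1/12. Yes, v = u' weakly.

u(x) = x**3 - x**2 - x - 2, classical derivative u'(x) = 3*x**2 - 2*x - 1.
φ(x) = x²(1−x), so φ'(x) = x*(2 - 3*x).
Note φ(0) = φ(1) = 0, so the boundary term u·φ vanishes.
LHS = ∫_0^1 u(x) φ'(x) dx = ∫_0^1 (-3*x^5 + 5*x^4 + x^3 + 4*x^2 - 4*x) dx. Term by term:
  ∫_0^1 -3*x^5 dx = -1/2;  ∫_0^1 5*x^4 dx = 1;  ∫_0^1 x^3 dx = 1/4;
  ∫_0^1 4*x^2 dx = 4/3;  ∫_0^1 -4*x dx = -2.
Sum: -1/2 + 1 + 1/4 + 4/3 − 2 = 1/12.
So LHS = 1/12.
∫_0^1 v(x) φ(x) dx = ∫_0^1 (-3*x^5 + 5*x^4 - x^3 - x^2) dx. Term by term:
  ∫_0^1 -3*x^5 dx = -1/2;  ∫_0^1 5*x^4 dx = 1;  ∫_0^1 -x^3 dx = -1/4;
  ∫_0^1 -x^2 dx = -1/3.
Sum: -1/2 + 1 − 1/4 − 1/3 = -1/12.
So RHS = -∫_0^1 v(x) φ(x) dx = 1/12.
LHS = RHS, so the identity holds for this test φ.
Moreover u is smooth here and v(x) = u'(x) = 3*x**2 - 2*x - 1 pointwise, so the identity holds for every test function. Hence v is the weak derivative of u.


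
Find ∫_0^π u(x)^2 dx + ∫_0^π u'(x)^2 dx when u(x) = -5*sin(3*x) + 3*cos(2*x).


||u||_{H^1(0,π)}^2 = -180 + 295*π/2

u'(x) = -6*sin(2*x) - 15*cos(3*x).
Expand u² and (u')² and integrate term by term on (0, π), using: for integers n ≥ 1, ∫_0^π sin²(nx) dx = ∫_0^π cos²(nx) dx = π/2; for n ≠ n', ∫_0^π sin(nx)sin(n'x) dx = ∫_0^π cos(nx)cos(n'x) dx = 0; and by product-to-sum, ∫_0^π sin(nx)cos(n'x) dx = ½∫_0^π [sin((n+n')x) + sin((n−n')x)] dx, which is 0 when n+n' is even and 2n/(n²−n'²) when n+n' is odd (it need not vanish on (0, π)).
  u² squared terms: (-5)²·∫sin(3x)² dx = 25·π/2 = 25*π/2;  (3)²·∫cos(2x)² dx = 9·π/2 = 9*π/2.
  u² cross terms: 2·(-5)·(3)·∫sin(3x)·cos(2x) dx = -30·(6/5) = -36.
  So ∫_0^π u² dx = 25*π/2 + 9*π/2 − 36 = -36 + 17*π.
  (u')² squared terms: (-15)²·∫cos(3x)² dx = 225·π/2 = 225*π/2;  (-6)²·∫sin(2x)² dx = 36·π/2 = 18*π.
  (u')² cross terms: 2·(-15)·(-6)·∫cos(3x)·sin(2x) dx = 180·(-4/5) = -144.
  So ∫_0^π (u')² dx = 225*π/2 + 18*π − 144 = -144 + 261*π/2.
||u||_{H^1}^2 = (-36 + 17*π) + (-144 + 261*π/2) = -180 + 295*π/2.


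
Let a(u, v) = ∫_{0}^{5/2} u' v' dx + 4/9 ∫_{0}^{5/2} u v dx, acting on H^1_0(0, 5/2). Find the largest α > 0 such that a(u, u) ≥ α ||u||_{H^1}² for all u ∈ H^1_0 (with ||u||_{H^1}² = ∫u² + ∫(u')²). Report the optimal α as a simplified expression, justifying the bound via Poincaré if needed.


α = 4*(25 + 9*π^2)/(9*(25 + 4*π^2))

Coercivity of a(·,·) on H^1_0(0, 5/2) means a(u, u) ≥ α ||u||_{H^1}² for every u ∈ H^1_0.
The interval has length L = 5/2, and Poincaré/coercivity depend only on L. Here a(u, u) = ∫(u')² + (4/9)·∫u².
Here 0 < c = 4/9 < 1. The condition a(u,u) ≥ α||u||_{H^1}² reads (1−α)∫(u')² ≥ (α−c)∫u². Any admissible α is ≤ 1 (rapidly oscillating u have ∫u²/∫(u')² → 0), and α = 1 would force 0 ≥ (1−c)∫u², impossible since c < 1; so 1−α > 0. By the sharp Poincaré inequality on H^1_0 of an interval of length L, ∫(u')² ≥ (π/L)²∫u² with equality for the first sine mode sin(π(x−x₀)/L) (x₀ the left endpoint), so the inequality holds for all u iff (1−α)(π/L)² ≥ α − c, i.e. α ≤ ((π/L)² + c)/((π/L)² + 1) = (1 + c(L/π)²)/(1 + (L/π)²). With (π/L)² = 4*π^2/25 and c = 4/9, the largest admissible constant is α = ((π/L)² + c)/((π/L)² + 1).
Simplifying, α = 4*(25 + 9*π^2)/(9*(25 + 4*π^2)).


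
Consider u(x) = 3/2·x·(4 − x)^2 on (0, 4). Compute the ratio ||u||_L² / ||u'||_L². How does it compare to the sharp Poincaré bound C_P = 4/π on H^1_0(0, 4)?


||u||_L² / ||u'||_L² = 2*sqrt(14)/7 < C_P = 4/π.

u(x) = 3/2·x·(4 − x)^2, so u'(x) = 3*(x/2 - 2)*(3*x - 4).
u(x) = 3/2·x·(4 − x)^2 vanishes at x = 0 and x = 4, so u ∈ H^1_0(0, 4). Differentiate via the product rule and integrate the resulting polynomials term by term.
  ∫_0^4 u² dx = ∫_0^4 (9*x^6/4 - 36*x^5 + 216*x^4 - 576*x^3 + 576*x^2) dx. Term by term:
    ∫_0^4 9*x^6/4 dx = 36864/7;  ∫_0^4 -36*x^5 dx = -24576;  ∫_0^4 216*x^4 dx = 221184/5;
    ∫_0^4 -576*x^3 dx = -36864;  ∫_0^4 576*x^2 dx = 12288.
  Sum: 36864/7 − 24576 + 221184/5 − 36864 + 12288 = 12288/35.
  ∫_0^4 (u')² dx = ∫_0^4 (81*x^4/4 - 216*x^3 + 792*x^2 - 1152*x + 576) dx. Term by term:
    ∫_0^4 81*x^4/4 dx = 20736/5;  ∫_0^4 -216*x^3 dx = -13824;  ∫_0^4 792*x^2 dx = 16896;
    ∫_0^4 -1152*x dx = -9216;  ∫_0^4 576 dx = 2304.
  Sum: 20736/5 − 13824 + 16896 − 9216 + 2304 = 1536/5.
∫_0^4 u² dx = 12288/35, so ||u||_L² = 64*sqrt(105)/35.
∫_0^4 (u')² dx = 1536/5, so ||u'||_L² = 16*sqrt(30)/5.
Ratio ||u||_L² / ||u'||_L² = 2*sqrt(14)/7.
Sharp Poincaré constant on H^1_0(0, 4) is C_P = L/π = 4/π, achieved by sin(π/4·x).
A polynomial bump cannot attain the sharp Poincaré constant (only the first sine eigenfunction does), so the ratio is strictly less than C_P, consistent with ||u||_L² ≤ C_P ||u'||_L².


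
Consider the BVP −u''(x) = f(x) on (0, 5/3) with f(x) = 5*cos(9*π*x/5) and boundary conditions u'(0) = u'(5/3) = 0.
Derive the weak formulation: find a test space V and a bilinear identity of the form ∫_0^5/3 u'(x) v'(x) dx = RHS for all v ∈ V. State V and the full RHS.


V = H^1(0, 5/3) (no boundary constraint on v; u is determined up to an additive constant); weak form: ∫_0^5/3 u'v' dx = ∫_0^5/3 (5*cos(9*π*x/5)) v dx for all v ∈ V.

Multiply both sides by a test function v and integrate from 0 to 5/3:
  ∫_0^5/3 −u''(x) v(x) dx = ∫_0^5/3 f(x) v(x) dx.
Integrate the LHS by parts once:
  ∫_0^5/3 −u'' v dx = −[u'(x) v(x)]_0^5/3 + ∫_0^5/3 u'(x) v'(x) dx.
Thus ∫_0^5/3 u'(x) v'(x) dx = ∫_0^5/3 f(x) v(x) dx + [u'(x) v(x)]_0^5/3.
Choose V so that boundary terms are either known or forced to vanish.
u has homogeneous Neumann: u'(0) = u'(5/3) = 0. So [u' v]_0^5/3 = 0·v(5/3) − 0·v(0) = 0 for any v; take V = H^1(0, 5/3).
Weak formulation: find u (satisfying any essential BC) such that ∫_0^5/3 u'(x) v'(x) dx = ∫_0^5/3 f v dx for all v ∈ V (homogeneous Neumann, so boundary terms vanish).
Substituting f(x) = 5*cos(9*π*x/5), the right-hand side is ∫_0^5/3 (5*cos(9*π*x/5)) v dx.
Compatibility check (pure Neumann): taking v ≡ 1 ∈ V gives 0 = ∫_0^5/3 f dx + (0) − (0), i.e. ∫_0^5/3 f dx must equal u'(0) − u'(5/3) = 0. Indeed ∫_0^5/3 (5*cos(9*π*x/5)) dx = 0, so the data are compatible. The solution is then unique only up to an additive constant (fix it e.g. by requiring ∫_0^5/3 u dx = 0).


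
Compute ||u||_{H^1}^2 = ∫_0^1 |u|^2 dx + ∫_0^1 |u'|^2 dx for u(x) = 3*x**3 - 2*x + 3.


||u||_{H^1}^2 = 3343/210

The H^1 norm (squared) on an interval (0, L) is
  ||u||_{H^1}^2 = ∫_0^L u(x)^2 dx + ∫_0^L u'(x)^2 dx.
Compute u'(x) = 9*x**2 - 2.
Then u(x)^2 = 9*x**6 - 12*x**4 + 18*x**3 + 4*x**2 - 12*x + 9 and u'(x)^2 = 81*x**4 - 36*x**2 + 4.
Integrate each monomial from 0 to 1 using ∫_0^1 c·x^n dx = c·1^(n+1)/(n+1):
  ∫_0^1 u(x)^2 dx = ∫_0^1 (9*x^6 - 12*x^4 + 18*x^3 + 4*x^2 - 12*x + 9) dx. Term by term:
    ∫_0^1 9*x^6 dx = 9/7;  ∫_0^1 -12*x^4 dx = -12/5;  ∫_0^1 18*x^3 dx = 9/2;
    ∫_0^1 4*x^2 dx = 4/3;  ∫_0^1 -12*x dx = -6;  ∫_0^1 9 dx = 9.
  Sum: 9/7 − 12/5 + 9/2 + 4/3 − 6 + 9 = 1621/210.
  ∫_0^1 u'(x)^2 dx = ∫_0^1 (81*x^4 - 36*x^2 + 4) dx. Term by term:
    ∫_0^1 81*x^4 dx = 81/5;  ∫_0^1 -36*x^2 dx = -12;  ∫_0^1 4 dx = 4.
  Sum: 81/5 − 12 + 4 = 41/5.
Adding: ||u||_{H^1}^2 = 1621/210 + 41/5 = 3343/210.


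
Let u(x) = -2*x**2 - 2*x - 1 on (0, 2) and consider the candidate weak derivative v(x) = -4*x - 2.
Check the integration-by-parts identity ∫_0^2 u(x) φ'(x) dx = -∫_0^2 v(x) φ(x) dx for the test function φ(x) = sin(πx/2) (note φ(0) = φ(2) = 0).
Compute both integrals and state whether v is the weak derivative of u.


LHS = 24/π, RHS = 24/π. Yes, v = u' weakly.

u(x) = -2*x**2 - 2*x - 1, classical derivative u'(x) = -4*x - 2.
φ(x) = sin(πx/2), so φ'(x) = π*cos(π*x/2)/2.
Note φ(0) = φ(2) = 0, so the boundary term u·φ vanishes.
LHS = ∫_0^2 u(x) φ'(x) dx = ∫_0^2 (-π*x^2*cos(π*x/2) - π*x*cos(π*x/2) - π*cos(π*x/2)/2) dx. Term by term:
  ∫_0^2 -π*cos(π*x/2)/2 dx = 0;  ∫_0^2 -π*x*cos(π*x/2) dx = 8/π;  ∫_0^2 -π*x^2*cos(π*x/2) dx = 16/π.
Sum: 0 + 8/π + 16/π = 24/π.
So LHS = 24/π.
∫_0^2 v(x) φ(x) dx = ∫_0^2 (-4*x*sin(π*x/2) - 2*sin(π*x/2)) dx. Term by term:
  ∫_0^2 -2*sin(π*x/2) dx = -8/π;  ∫_0^2 -4*x*sin(π*x/2) dx = -16/π.
Sum: -8/π − 16/π = -24/π.
So RHS = -∫_0^2 v(x) φ(x) dx = 24/π.
LHS = RHS, so the identity holds for this test φ.
Moreover u is smooth here and v(x) = u'(x) = -4*x - 2 pointwise, so the identity holds for every test function. Hence v is the weak derivative of u.


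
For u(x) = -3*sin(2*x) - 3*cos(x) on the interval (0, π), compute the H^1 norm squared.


||u||_{H^1(0,π)}^2 = 48 + 63*π/2

u'(x) = 3*sin(x) - 6*cos(2*x).
Expand u² and (u')² and integrate term by term on (0, π), using: for integers n ≥ 1, ∫_0^π sin²(nx) dx = ∫_0^π cos²(nx) dx = π/2; for n ≠ n', ∫_0^π sin(nx)sin(n'x) dx = ∫_0^π cos(nx)cos(n'x) dx = 0; and by product-to-sum, ∫_0^π sin(nx)cos(n'x) dx = ½∫_0^π [sin((n+n')x) + sin((n−n')x)] dx, which is 0 when n+n' is even and 2n/(n²−n'²) when n+n' is odd (it need not vanish on (0, π)).
  u² squared terms: (-3)²·∫cos(x)² dx = 9·π/2 = 9*π/2;  (-3)²·∫sin(2x)² dx = 9·π/2 = 9*π/2.
  u² cross terms: 2·(-3)·(-3)·∫cos(x)·sin(2x) dx = 18·(4/3) = 24.
  So ∫_0^π u² dx = 9*π/2 + 9*π/2 + 24 = 24 + 9*π.
  (u')² squared terms: (-6)²·∫cos(2x)² dx = 36·π/2 = 18*π;  (3)²·∫sin(x)² dx = 9·π/2 = 9*π/2.
  (u')² cross terms: 2·(-6)·(3)·∫cos(2x)·sin(x) dx = -36·(-2/3) = 24.
  So ∫_0^π (u')² dx = 18*π + 9*π/2 + 24 = 24 + 45*π/2.
||u||_{H^1}^2 = (24 + 9*π) + (24 + 45*π/2) = 48 + 63*π/2.


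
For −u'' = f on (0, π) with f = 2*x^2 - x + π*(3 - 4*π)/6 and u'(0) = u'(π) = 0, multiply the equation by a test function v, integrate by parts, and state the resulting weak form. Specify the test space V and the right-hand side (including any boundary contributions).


V = H^1(0, π) (no boundary constraint on v; u is determined up to an additive constant); weak form: ∫_0^π u'v' dx = ∫_0^π (2*x^2 - x + π*(3 - 4*π)/6) v dx for all v ∈ V.

Multiply both sides by a test function v and integrate from 0 to π:
  ∫_0^π −u''(x) v(x) dx = ∫_0^π f(x) v(x) dx.
Integrate the LHS by parts once:
  ∫_0^π −u'' v dx = −[u'(x) v(x)]_0^π + ∫_0^π u'(x) v'(x) dx.
Thus ∫_0^π u'(x) v'(x) dx = ∫_0^π f(x) v(x) dx + [u'(x) v(x)]_0^π.
Choose V so that boundary terms are either known or forced to vanish.
u has homogeneous Neumann: u'(0) = u'(π) = 0. So [u' v]_0^π = 0·v(π) − 0·v(0) = 0 for any v; take V = H^1(0, π).
Weak formulation: find u (satisfying any essential BC) such that ∫_0^π u'(x) v'(x) dx = ∫_0^π f v dx for all v ∈ V (homogeneous Neumann, so boundary terms vanish).
Substituting f(x) = 2*x^2 - x + π*(3 - 4*π)/6, the right-hand side is ∫_0^π (2*x^2 - x + π*(3 - 4*π)/6) v dx.
Compatibility check (pure Neumann): taking v ≡ 1 ∈ V gives 0 = ∫_0^π f dx + (0) − (0), i.e. ∫_0^π f dx must equal u'(0) − u'(π) = 0. Indeed ∫_0^π (2*x^2 - x + π*(3 - 4*π)/6) dx = 0, so the data are compatible. The solution is then unique only up to an additive constant (fix it e.g. by requiring ∫_0^π u dx = 0).


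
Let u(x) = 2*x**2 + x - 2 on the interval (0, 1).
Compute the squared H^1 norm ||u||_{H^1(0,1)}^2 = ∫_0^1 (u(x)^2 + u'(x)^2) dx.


||u||_{H^1}^2 = 59/5

The H^1 norm (squared) on an interval (0, L) is
  ||u||_{H^1}^2 = ∫_0^L u(x)^2 dx + ∫_0^L u'(x)^2 dx.
Compute u'(x) = 4*x + 1.
Then u(x)^2 = 4*x**4 + 4*x**3 - 7*x**2 - 4*x + 4 and u'(x)^2 = 16*x**2 + 8*x + 1.
Integrate each monomial from 0 to 1 using ∫_0^1 c·x^n dx = c·1^(n+1)/(n+1):
  ∫_0^1 u(x)^2 dx = ∫_0^1 (4*x^4 + 4*x^3 - 7*x^2 - 4*x + 4) dx. Term by term:
    ∫_0^1 4*x^4 dx = 4/5;  ∫_0^1 4*x^3 dx = 1;  ∫_0^1 -7*x^2 dx = -7/3;
    ∫_0^1 -4*x dx = -2;  ∫_0^1 4 dx = 4.
  Sum: 4/5 + 1 − 7/3 − 2 + 4 = 22/15.
  ∫_0^1 u'(x)^2 dx = ∫_0^1 (16*x^2 + 8*x + 1) dx. Term by term:
    ∫_0^1 16*x^2 dx = 16/3;  ∫_0^1 8*x dx = 4;  ∫_0^1 1 dx = 1.
  Sum: 16/3 + 4 + 1 = 31/3.
Adding: ||u||_{H^1}^2 = 22/15 + 31/3 = 59/5.


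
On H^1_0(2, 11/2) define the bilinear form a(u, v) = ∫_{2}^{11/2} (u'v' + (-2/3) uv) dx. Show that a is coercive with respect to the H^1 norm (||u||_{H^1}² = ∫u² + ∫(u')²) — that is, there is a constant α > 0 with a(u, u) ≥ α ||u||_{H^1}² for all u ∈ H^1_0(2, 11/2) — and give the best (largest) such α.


α = 2*(-49 + 6*π^2)/(3*(4*π^2 + 49))

Coercivity of a(·,·) on H^1_0(2, 11/2) means a(u, u) ≥ α ||u||_{H^1}² for every u ∈ H^1_0.
The interval has length L = 7/2, and Poincaré/coercivity depend only on L. Here a(u, u) = ∫(u')² + (-2/3)·∫u².
Here c = -2/3 < 0 with |c| < (π/L)² = 4*π^2/49, so coercivity still holds. The condition a(u,u) ≥ α||u||_{H^1}² reads (1−α)∫(u')² ≥ (α−c)∫u². Any admissible α is ≤ 1 (rapidly oscillating u have ∫u²/∫(u')² → 0), and α = 1 would force 0 ≥ (1−c)∫u², impossible since c < 1; so 1−α > 0. By the sharp Poincaré inequality on H^1_0 of an interval of length L, ∫(u')² ≥ (π/L)²∫u² with equality for the first sine mode sin(π(x−x₀)/L) (x₀ the left endpoint), so the inequality holds for all u iff (1−α)(π/L)² ≥ α − c, i.e. α ≤ ((π/L)² + c)/((π/L)² + 1) = (1 + c(L/π)²)/(1 + (L/π)²). (Direct route, valid since c ≤ 0: Poincaré gives c∫u² ≥ c(L/π)²∫(u')², so a(u,u) ≥ (1 + c(L/π)²)∫(u')², while ||u||_{H^1}² ≤ (1 + (L/π)²)∫(u')²; dividing yields the same α.) With (π/L)² = 4*π^2/49 and c = -2/3, the largest admissible constant is α = ((π/L)² + c)/((π/L)² + 1).
Simplifying, α = 2*(-49 + 6*π^2)/(3*(4*π^2 + 49)).


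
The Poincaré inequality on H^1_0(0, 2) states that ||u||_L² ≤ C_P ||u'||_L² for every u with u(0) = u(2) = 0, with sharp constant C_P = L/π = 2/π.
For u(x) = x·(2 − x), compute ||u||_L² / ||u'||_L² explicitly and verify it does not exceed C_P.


||u||_L² / ||u'||_L² = sqrt(10)/5 < C_P = 2/π.

u(x) = x·(2 − x), so u'(x) = 2 - 2*x.
u(x) = x·(2 − x) vanishes at x = 0 and x = 2, so u ∈ H^1_0(0, 2). Differentiate via the product rule and integrate the resulting polynomials term by term.
  ∫_0^2 u² dx = ∫_0^2 (x^4 - 4*x^3 + 4*x^2) dx. Term by term:
    ∫_0^2 x^4 dx = 32/5;  ∫_0^2 -4*x^3 dx = -16;  ∫_0^2 4*x^2 dx = 32/3.
  Sum: 32/5 − 16 + 32/3 = 16/15.
  ∫_0^2 (u')² dx = ∫_0^2 (4*x^2 - 8*x + 4) dx. Term by term:
    ∫_0^2 4*x^2 dx = 32/3;  ∫_0^2 -8*x dx = -16;  ∫_0^2 4 dx = 8.
  Sum: 32/3 − 16 + 8 = 8/3.
∫_0^2 u² dx = 16/15, so ||u||_L² = 4*sqrt(15)/15.
∫_0^2 (u')² dx = 8/3, so ||u'||_L² = 2*sqrt(6)/3.
Ratio ||u||_L² / ||u'||_L² = sqrt(10)/5.
Sharp Poincaré constant on H^1_0(0, 2) is C_P = L/π = 2/π, achieved by sin(π/2·x).
A polynomial bump cannot attain the sharp Poincaré constant (only the first sine eigenfunction does), so the ratio is strictly less than C_P, consistent with ||u||_L² ≤ C_P ||u'||_L².


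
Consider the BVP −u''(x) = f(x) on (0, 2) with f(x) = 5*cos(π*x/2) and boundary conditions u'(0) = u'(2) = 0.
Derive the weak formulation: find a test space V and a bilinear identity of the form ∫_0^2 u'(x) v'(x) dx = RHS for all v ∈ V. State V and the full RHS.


V = H^1(0, 2) (no boundary constraint on v; u is determined up to an additive constant); weak form: ∫_0^2 u'v' dx = ∫_0^2 (5*cos(π*x/2)) v dx for all v ∈ V.

Multiply both sides by a test function v and integrate from 0 to 2:
  ∫_0^2 −u''(x) v(x) dx = ∫_0^2 f(x) v(x) dx.
Integrate the LHS by parts once:
  ∫_0^2 −u'' v dx = −[u'(x) v(x)]_0^2 + ∫_0^2 u'(x) v'(x) dx.
Thus ∫_0^2 u'(x) v'(x) dx = ∫_0^2 f(x) v(x) dx + [u'(x) v(x)]_0^2.
Choose V so that boundary terms are either known or forced to vanish.
u has homogeneous Neumann: u'(0) = u'(2) = 0. So [u' v]_0^2 = 0·v(2) − 0·v(0) = 0 for any v; take V = H^1(0, 2).
Weak formulation: find u (satisfying any essential BC) such that ∫_0^2 u'(x) v'(x) dx = ∫_0^2 f v dx for all v ∈ V (homogeneous Neumann, so boundary terms vanish).
Substituting f(x) = 5*cos(π*x/2), the right-hand side is ∫_0^2 (5*cos(π*x/2)) v dx.
Compatibility check (pure Neumann): taking v ≡ 1 ∈ V gives 0 = ∫_0^2 f dx + (0) − (0), i.e. ∫_0^2 f dx must equal u'(0) − u'(2) = 0. Indeed ∫_0^2 (5*cos(π*x/2)) dx = 0, so the data are compatible. The solution is then unique only up to an additive constant (fix it e.g. by requiring ∫_0^2 u dx = 0).


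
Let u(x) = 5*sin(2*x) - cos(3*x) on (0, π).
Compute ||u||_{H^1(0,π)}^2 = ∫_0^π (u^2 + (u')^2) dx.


||u||_{H^1(0,π)}^2 = 80 + 135*π/2

u'(x) = 3*sin(3*x) + 10*cos(2*x).
Expand u² and (u')² and integrate term by term on (0, π), using: for integers n ≥ 1, ∫_0^π sin²(nx) dx = ∫_0^π cos²(nx) dx = π/2; for n ≠ n', ∫_0^π sin(nx)sin(n'x) dx = ∫_0^π cos(nx)cos(n'x) dx = 0; and by product-to-sum, ∫_0^π sin(nx)cos(n'x) dx = ½∫_0^π [sin((n+n')x) + sin((n−n')x)] dx, which is 0 when n+n' is even and 2n/(n²−n'²) when n+n' is odd (it need not vanish on (0, π)).
  u² squared terms: (-1)²·∫cos(3x)² dx = 1·π/2 = π/2;  (5)²·∫sin(2x)² dx = 25·π/2 = 25*π/2.
  u² cross terms: 2·(-1)·(5)·∫cos(3x)·sin(2x) dx = -10·(-4/5) = 8.
  So ∫_0^π u² dx = π/2 + 25*π/2 + 8 = 8 + 13*π.
  (u')² squared terms: (3)²·∫sin(3x)² dx = 9·π/2 = 9*π/2;  (10)²·∫cos(2x)² dx = 100·π/2 = 50*π.
  (u')² cross terms: 2·(3)·(10)·∫sin(3x)·cos(2x) dx = 60·(6/5) = 72.
  So ∫_0^π (u')² dx = 9*π/2 + 50*π + 72 = 72 + 109*π/2.
||u||_{H^1}^2 = (8 + 13*π) + (72 + 109*π/2) = 80 + 135*π/2.


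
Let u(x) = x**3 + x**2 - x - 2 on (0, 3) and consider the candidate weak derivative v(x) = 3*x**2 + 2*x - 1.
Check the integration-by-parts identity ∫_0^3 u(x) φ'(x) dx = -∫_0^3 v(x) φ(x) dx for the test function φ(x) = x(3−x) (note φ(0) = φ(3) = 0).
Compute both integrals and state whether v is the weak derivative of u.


LHS = -909/20, RHS = -909/20. Yes, v = u' weakly.

u(x) = x**3 + x**2 - x - 2, classical derivative u'(x) = 3*x**2 + 2*x - 1.
φ(x) = x(3−x), so φ'(x) = 3 - 2*x.
Note φ(0) = φ(3) = 0, so the boundary term u·φ vanishes.
LHS = ∫_0^3 u(x) φ'(x) dx = ∫_0^3 (-2*x^4 + x^3 + 5*x^2 + x - 6) dx. Term by term:
  ∫_0^3 -2*x^4 dx = -486/5;  ∫_0^3 x^3 dx = 81/4;  ∫_0^3 5*x^2 dx = 45;
  ∫_0^3 x dx = 9/2;  ∫_0^3 -6 dx = -18.
Sum: -486/5 + 81/4 + 45 + 9/2 − 18 = -909/20.
So LHS = -909/20.
∫_0^3 v(x) φ(x) dx = ∫_0^3 (-3*x^4 + 7*x^3 + 7*x^2 - 3*x) dx. Term by term:
  ∫_0^3 -3*x^4 dx = -729/5;  ∫_0^3 7*x^3 dx = 567/4;  ∫_0^3 7*x^2 dx = 63;
  ∫_0^3 -3*x dx = -27/2.
Sum: -729/5 + 567/4 + 63 − 27/2 = 909/20.
So RHS = -∫_0^3 v(x) φ(x) dx = -909/20.
LHS = RHS, so the identity holds for this test φ.
Moreover u is smooth here and v(x) = u'(x) = 3*x**2 + 2*x - 1 pointwise, so the identity holds for every test function. Hence v is the weak derivative of u.


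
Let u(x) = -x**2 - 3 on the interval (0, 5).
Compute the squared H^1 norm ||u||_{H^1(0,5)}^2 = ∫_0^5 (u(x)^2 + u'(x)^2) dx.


||u||_{H^1}^2 = 3260/3

The H^1 norm (squared) on an interval (0, L) is
  ||u||_{H^1}^2 = ∫_0^L u(x)^2 dx + ∫_0^L u'(x)^2 dx.
Compute u'(x) = -2*x.
Then u(x)^2 = x**4 + 6*x**2 + 9 and u'(x)^2 = 4*x**2.
Integrate each monomial from 0 to 5 using ∫_0^5 c·x^n dx = c·5^(n+1)/(n+1):
  ∫_0^5 u(x)^2 dx = ∫_0^5 (x^4 + 6*x^2 + 9) dx. Term by term:
    ∫_0^5 x^4 dx = 625;  ∫_0^5 6*x^2 dx = 250;  ∫_0^5 9 dx = 45.
  Sum: 625 + 250 + 45 = 920.
  ∫_0^5 u'(x)^2 dx = ∫_0^5 (4*x^2) dx. Term by term:
    ∫_0^5 4*x^2 dx = 500/3.
Adding: ||u||_{H^1}^2 = 920 + 500/3 = 3260/3.


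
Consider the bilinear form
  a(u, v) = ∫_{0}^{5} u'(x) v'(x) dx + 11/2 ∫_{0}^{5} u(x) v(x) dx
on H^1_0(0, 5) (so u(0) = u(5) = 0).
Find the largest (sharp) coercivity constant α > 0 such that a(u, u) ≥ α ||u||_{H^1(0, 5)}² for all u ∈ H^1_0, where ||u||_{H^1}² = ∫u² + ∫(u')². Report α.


α = 1

Coercivity of a(·,·) on H^1_0(0, 5) means a(u, u) ≥ α ||u||_{H^1}² for every u ∈ H^1_0.
The interval has length L = 5, and Poincaré/coercivity depend only on L. Here a(u, u) = ∫(u')² + (11/2)·∫u².
Here c = 11/2 ≥ 1, so a(u,u) = ∫(u')² + c∫u² ≥ ∫(u')² + ∫u² = ||u||_{H^1}², i.e. α = 1 works. No larger α is possible: a(u,u) ≥ α||u||_{H^1}² means (1−α)∫(u')² ≥ (α−c)∫u², and for the modes u_n = sin(nπ(x−x₀)/L) (x₀ the left endpoint) one has ∫u_n²/∫(u_n')² = (L/(nπ))² → 0, so a(u_n,u_n)/||u_n||_{H^1}² → 1. Hence the optimal constant is α = 1.
Therefore α = 1.


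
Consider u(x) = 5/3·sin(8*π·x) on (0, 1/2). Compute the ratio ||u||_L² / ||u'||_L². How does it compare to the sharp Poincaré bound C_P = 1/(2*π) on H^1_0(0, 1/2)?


||u||_L² / ||u'||_L² = 1/(8*π) < C_P = 1/(2*π).

u(x) = 5/3·sin(8*π·x), so u'(x) = 40*π*cos(8*π*x)/3.
Writing u(x) = A·sin(kπx/L) with A = 5/3 and k = 4, use ∫_0^L sin²(kπx/L) dx = L/2 and ∫_0^L cos²(kπx/L) dx = L/2.
u² = 25/9·sin²(8*π·x) and (u')² = 1600*π^2/9·cos²(8*π·x), and each of sin², cos² integrates to L/2 = 1/4 over (0, 1/2).
∫_0^1/2 u² dx = 25/36, so ||u||_L² = 5/6.
∫_0^1/2 (u')² dx = 400*π^2/9, so ||u'||_L² = 20*π/3.
Ratio ||u||_L² / ||u'||_L² = 1/(8*π).
Sharp Poincaré constant on H^1_0(0, 1/2) is C_P = L/π = 1/(2*π), achieved by sin(2*π·x).
This is the k = 4 harmonic; the ratio L/(kπ) is strictly less than C_P = L/π, consistent with the sharp inequality ||u||_L² ≤ C_P ||u'||_L².


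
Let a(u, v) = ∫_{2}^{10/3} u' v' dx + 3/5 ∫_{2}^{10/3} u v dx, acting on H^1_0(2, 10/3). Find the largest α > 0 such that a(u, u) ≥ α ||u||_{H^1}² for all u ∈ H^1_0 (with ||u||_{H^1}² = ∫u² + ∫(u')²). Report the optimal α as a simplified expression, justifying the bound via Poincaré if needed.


α = 3*(16 + 15*π^2)/(5*(16 + 9*π^2))

Coercivity of a(·,·) on H^1_0(2, 10/3) means a(u, u) ≥ α ||u||_{H^1}² for every u ∈ H^1_0.
The interval has length L = 4/3, and Poincaré/coercivity depend only on L. Here a(u, u) = ∫(u')² + (3/5)·∫u².
Here 0 < c = 3/5 < 1. The condition a(u,u) ≥ α||u||_{H^1}² reads (1−α)∫(u')² ≥ (α−c)∫u². Any admissible α is ≤ 1 (rapidly oscillating u have ∫u²/∫(u')² → 0), and α = 1 would force 0 ≥ (1−c)∫u², impossible since c < 1; so 1−α > 0. By the sharp Poincaré inequality on H^1_0 of an interval of length L, ∫(u')² ≥ (π/L)²∫u² with equality for the first sine mode sin(π(x−x₀)/L) (x₀ the left endpoint), so the inequality holds for all u iff (1−α)(π/L)² ≥ α − c, i.e. α ≤ ((π/L)² + c)/((π/L)² + 1) = (1 + c(L/π)²)/(1 + (L/π)²). With (π/L)² = 9*π^2/16 and c = 3/5, the largest admissible constant is α = ((π/L)² + c)/((π/L)² + 1).
Simplifying, α = 3*(16 + 15*π^2)/(5*(16 + 9*π^2)).


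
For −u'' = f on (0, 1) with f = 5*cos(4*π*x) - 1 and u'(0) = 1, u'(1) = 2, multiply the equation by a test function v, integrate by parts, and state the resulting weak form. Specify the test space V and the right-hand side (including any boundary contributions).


V = H^1(0, 1) (v unrestricted at boundary; u is determined up to an additive constant); weak form: ∫_0^1 u'v' dx = ∫_0^1 (5*cos(4*π*x) - 1) v dx + 2·v(1) − v(0) for all v ∈ V.

Multiply both sides by a test function v and integrate from 0 to 1:
  ∫_0^1 −u''(x) v(x) dx = ∫_0^1 f(x) v(x) dx.
Integrate the LHS by parts once:
  ∫_0^1 −u'' v dx = −[u'(x) v(x)]_0^1 + ∫_0^1 u'(x) v'(x) dx.
Thus ∫_0^1 u'(x) v'(x) dx = ∫_0^1 f(x) v(x) dx + [u'(x) v(x)]_0^1.
Choose V so that boundary terms are either known or forced to vanish.
u has inhomogeneous Neumann u'(0) = 1, u'(1) = 2. [u' v]_0^1 = (2)·v(1) − (1)·v(0) = 2·v(1) − v(0). Take V = H^1(0, 1); boundary term becomes part of RHS.
Weak formulation: find u (satisfying any essential BC) such that ∫_0^1 u'(x) v'(x) dx = ∫_0^1 f v dx + 2·v(1) − v(0) for all v ∈ V (Neumann data are natural BCs: they enter the RHS as boundary terms).
Substituting f(x) = 5*cos(4*π*x) - 1, the right-hand side is ∫_0^1 (5*cos(4*π*x) - 1) v dx + 2·v(1) − v(0).
Compatibility check (pure Neumann): taking v ≡ 1 ∈ V gives 0 = ∫_0^1 f dx + (2) − (1), i.e. ∫_0^1 f dx must equal u'(0) − u'(1) = -1. Indeed ∫_0^1 (5*cos(4*π*x) - 1) dx = -1, so the data are compatible. The solution is then unique only up to an additive constant (fix it e.g. by requiring ∫_0^1 u dx = 0).
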